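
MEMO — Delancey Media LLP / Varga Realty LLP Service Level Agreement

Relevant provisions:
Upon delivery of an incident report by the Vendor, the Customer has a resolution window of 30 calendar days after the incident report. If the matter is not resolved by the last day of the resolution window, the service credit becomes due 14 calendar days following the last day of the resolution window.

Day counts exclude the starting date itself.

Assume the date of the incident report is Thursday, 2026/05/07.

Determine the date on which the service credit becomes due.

2026/06/20

The last day of the resolution window: 30 calendar days after 2026/05/07 is 2026/06/06.
Adding 14 calendar days to 2026/06/06 gives 2026/06/20, which is the date on which the service credit becomes due.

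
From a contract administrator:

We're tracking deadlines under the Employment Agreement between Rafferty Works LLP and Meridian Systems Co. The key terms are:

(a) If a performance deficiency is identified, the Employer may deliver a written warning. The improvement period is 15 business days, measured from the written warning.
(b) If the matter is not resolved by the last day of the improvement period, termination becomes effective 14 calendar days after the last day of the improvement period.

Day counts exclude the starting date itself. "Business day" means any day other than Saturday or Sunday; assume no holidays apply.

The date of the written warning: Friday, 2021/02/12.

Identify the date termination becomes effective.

The last day of the improvement period: 15 business days after Friday, 2021/02/12, skipping weekends — Feb 15, Feb 16, Feb 17, Feb 18, …, Mar 3, Mar 4, Mar 5 — lands on Friday, 2021/03/05.
Adding 14 calendar days to 2021/03/05 gives 2021/03/19, which is the date termination becomes effective.

2021/03/19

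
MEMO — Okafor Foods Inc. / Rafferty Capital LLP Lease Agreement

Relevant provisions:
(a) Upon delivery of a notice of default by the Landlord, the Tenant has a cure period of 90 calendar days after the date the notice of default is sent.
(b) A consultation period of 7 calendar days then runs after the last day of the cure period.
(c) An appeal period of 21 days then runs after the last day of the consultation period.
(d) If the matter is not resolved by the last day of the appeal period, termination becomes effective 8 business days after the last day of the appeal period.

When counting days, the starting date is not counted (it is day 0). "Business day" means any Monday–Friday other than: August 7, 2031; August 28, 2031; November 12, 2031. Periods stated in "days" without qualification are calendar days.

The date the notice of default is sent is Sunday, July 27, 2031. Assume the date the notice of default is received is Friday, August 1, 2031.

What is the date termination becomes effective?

December 3, 2031

The last day of the cure period: July 27, 2031 + 90 days = October 25, 2031.
The last day of the consultation period: October 25, 2031 + 7 days = November 1, 2031.
Adding 21 calendar days to November 1, 2031 gives November 22, 2031, which is the last day of the appeal period.
The date termination becomes effective: 8 business days after Saturday, November 22, 2031, skipping weekends — Nov 24, Nov 25, Nov 26, Nov 27, Nov 28, Dec 1, Dec 2, Dec 3 — lands on Wednesday, December 3, 2031.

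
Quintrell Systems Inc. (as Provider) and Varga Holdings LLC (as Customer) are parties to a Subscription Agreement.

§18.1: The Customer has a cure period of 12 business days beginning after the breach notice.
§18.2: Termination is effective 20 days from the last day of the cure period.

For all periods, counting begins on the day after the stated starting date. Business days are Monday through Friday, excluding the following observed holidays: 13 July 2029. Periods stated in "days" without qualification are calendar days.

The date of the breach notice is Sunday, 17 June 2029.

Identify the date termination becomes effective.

The last day of the cure period: 12 business days after Sunday, 17 June 2029, skipping weekends — Jun 18, Jun 19, Jun 20, Jun 21, …, Jun 29, Jul 2, Jul 3 — lands on Tuesday, 3 July 2029.
The date termination becomes effective: 3 July 2029 + 20 days = 23 July 2029.

23 July 2029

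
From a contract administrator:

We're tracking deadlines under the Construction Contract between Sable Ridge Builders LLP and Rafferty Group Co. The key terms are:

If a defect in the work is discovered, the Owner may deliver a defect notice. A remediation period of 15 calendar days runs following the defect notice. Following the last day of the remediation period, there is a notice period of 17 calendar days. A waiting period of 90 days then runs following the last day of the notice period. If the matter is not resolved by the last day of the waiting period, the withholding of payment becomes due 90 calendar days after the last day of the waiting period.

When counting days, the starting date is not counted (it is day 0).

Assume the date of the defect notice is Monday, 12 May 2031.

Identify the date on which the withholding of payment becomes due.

10 December 2031

The last day of the remediation period: 12 May 2031 + 15 days = 27 May 2031.
Adding 17 calendar days to 27 May 2031 gives 13 June 2031, which is the last day of the notice period.
The last day of the waiting period: 90 calendar days after 13 June 2031 is 11 September 2031.
Adding 90 calendar days to 11 September 2031 gives 10 December 2031, which is the date on which the withholding of payment becomes due.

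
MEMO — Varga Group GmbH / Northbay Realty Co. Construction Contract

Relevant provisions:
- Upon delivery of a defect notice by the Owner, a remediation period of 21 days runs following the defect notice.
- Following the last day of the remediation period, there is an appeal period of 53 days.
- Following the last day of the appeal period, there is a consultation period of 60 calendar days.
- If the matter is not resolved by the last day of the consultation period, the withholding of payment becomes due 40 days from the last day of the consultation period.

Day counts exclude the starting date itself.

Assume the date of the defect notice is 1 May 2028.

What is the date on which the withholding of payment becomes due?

Adding 21 calendar days to 1 May 2028 gives 22 May 2028, which is the last day of the remediation period.
The last day of the appeal period: 22 May 2028 + 53 days = 14 July 2028.
The last day of the consultation period: 14 July 2028 + 60 days = 12 September 2028.
The date on which the withholding of payment becomes due: 12 September 2028 + 40 days = 22 October 2028.

22 October 2028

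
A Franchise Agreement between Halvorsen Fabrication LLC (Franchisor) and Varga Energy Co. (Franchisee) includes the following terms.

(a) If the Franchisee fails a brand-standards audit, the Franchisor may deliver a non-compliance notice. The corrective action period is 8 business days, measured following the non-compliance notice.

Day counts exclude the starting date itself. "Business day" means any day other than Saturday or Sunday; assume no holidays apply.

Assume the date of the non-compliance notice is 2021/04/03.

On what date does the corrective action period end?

The last day of the corrective action period: counting 8 business days from Saturday, 2021/04/03 (Apr 5, Apr 6, Apr 7, Apr 8, Apr 9, Apr 12, Apr 13, Apr 14, skipping weekends) reaches Wednesday, 2021/04/14.

2021/04/14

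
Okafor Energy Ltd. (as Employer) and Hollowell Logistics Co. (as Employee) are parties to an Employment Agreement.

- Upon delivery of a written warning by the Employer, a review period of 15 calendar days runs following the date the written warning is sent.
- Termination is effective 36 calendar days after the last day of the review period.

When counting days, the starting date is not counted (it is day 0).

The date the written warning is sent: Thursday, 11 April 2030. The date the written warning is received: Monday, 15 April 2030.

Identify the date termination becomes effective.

The last day of the review period: 15 calendar days after 11 April 2030 is 26 April 2030.
The date termination becomes effective: 36 calendar days after 26 April 2030 is 1 June 2030.

1 June 2030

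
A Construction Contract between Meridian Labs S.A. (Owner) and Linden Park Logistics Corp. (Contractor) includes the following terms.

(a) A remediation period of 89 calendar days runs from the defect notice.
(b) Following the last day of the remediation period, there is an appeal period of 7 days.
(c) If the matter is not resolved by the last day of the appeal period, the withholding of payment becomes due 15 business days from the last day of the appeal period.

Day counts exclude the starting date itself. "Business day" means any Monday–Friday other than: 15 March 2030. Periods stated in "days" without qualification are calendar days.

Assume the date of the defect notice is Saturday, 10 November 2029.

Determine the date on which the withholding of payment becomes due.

The last day of the remediation period: 10 November 2029 + 89 days = 7 February 2030.
The last day of the appeal period: 7 calendar days after 7 February 2030 is 14 February 2030.
The date on which the withholding of payment becomes due: 15 business days after Thursday, 14 February 2030, skipping weekends — Feb 15, Feb 18, Feb 19, Feb 20, …, Mar 5, Mar 6, Mar 7 — lands on Thursday, 7 March 2030.

7 March 2030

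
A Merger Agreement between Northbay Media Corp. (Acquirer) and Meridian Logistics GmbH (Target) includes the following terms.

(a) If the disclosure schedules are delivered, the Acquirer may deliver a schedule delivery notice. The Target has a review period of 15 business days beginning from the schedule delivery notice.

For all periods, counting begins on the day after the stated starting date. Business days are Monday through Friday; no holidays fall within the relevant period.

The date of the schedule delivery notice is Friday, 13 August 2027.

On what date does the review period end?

3 September 2027

The last day of the review period: 15 business days after Friday, 13 August 2027, skipping weekends — Aug 16, Aug 17, Aug 18, Aug 19, …, Sep 1, Sep 2, Sep 3 — lands on Friday, 3 September 2027.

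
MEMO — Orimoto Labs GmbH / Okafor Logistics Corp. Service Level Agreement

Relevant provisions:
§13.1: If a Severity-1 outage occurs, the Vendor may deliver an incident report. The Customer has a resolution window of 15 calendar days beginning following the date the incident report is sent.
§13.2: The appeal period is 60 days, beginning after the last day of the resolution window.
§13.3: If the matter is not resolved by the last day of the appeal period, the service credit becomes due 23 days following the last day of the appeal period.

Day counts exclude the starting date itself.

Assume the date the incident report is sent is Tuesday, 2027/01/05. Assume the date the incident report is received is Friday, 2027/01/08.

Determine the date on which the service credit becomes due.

The last day of the resolution window: 15 calendar days after 2027/01/05 is 2027/01/20.
The last day of the appeal period: 60 calendar days after 2027/01/20 is 2027/03/21.
Adding 23 calendar days to 2027/03/21 gives 2027/04/13, which is the date on which the service credit becomes due.

2027/04/13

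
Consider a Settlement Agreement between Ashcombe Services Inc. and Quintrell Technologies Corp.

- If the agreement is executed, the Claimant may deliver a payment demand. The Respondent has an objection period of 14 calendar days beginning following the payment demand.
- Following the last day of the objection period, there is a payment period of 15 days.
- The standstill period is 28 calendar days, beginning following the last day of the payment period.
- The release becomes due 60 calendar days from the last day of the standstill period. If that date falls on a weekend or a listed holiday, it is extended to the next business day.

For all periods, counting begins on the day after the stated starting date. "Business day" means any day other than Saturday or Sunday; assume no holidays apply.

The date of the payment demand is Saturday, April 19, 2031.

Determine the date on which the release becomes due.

August 14, 2031

The last day of the objection period: April 19, 2031 + 14 days = May 3, 2031.
Adding 15 calendar days to May 3, 2031 gives May 18, 2031, which is the last day of the payment period.
The last day of the standstill period: May 18, 2031 + 28 days = June 15, 2031.
The date on which the release becomes due: June 15, 2031 + 60 days = August 14, 2031. August 14, 2031 is a Thursday, so no roll-forward applies.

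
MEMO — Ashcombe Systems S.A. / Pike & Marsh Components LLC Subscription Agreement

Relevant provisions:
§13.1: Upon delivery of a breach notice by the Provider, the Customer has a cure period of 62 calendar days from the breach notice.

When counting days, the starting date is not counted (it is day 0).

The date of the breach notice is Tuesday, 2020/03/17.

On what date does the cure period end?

Adding 62 calendar days to 2020/03/17 gives 2020/05/18, which is the last day of the cure period.

2020/05/18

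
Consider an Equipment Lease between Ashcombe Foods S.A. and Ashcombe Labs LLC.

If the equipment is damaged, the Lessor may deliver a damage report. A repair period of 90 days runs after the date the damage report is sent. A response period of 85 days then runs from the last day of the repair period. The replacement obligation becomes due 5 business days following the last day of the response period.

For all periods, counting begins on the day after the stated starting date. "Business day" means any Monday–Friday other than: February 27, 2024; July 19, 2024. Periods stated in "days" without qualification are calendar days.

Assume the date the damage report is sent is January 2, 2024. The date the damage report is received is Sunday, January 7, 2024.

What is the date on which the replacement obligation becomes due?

July 2, 2024

Adding 90 calendar days to January 2, 2024 gives April 1, 2024, which is the last day of the repair period.
Adding 85 calendar days to April 1, 2024 gives June 25, 2024, which is the last day of the response period.
The date on which the replacement obligation becomes due: counting 5 business days from Tuesday, June 25, 2024 (Jun 26, Jun 27, Jun 28, Jul 1, Jul 2, skipping weekends) reaches Tuesday, July 2, 2024.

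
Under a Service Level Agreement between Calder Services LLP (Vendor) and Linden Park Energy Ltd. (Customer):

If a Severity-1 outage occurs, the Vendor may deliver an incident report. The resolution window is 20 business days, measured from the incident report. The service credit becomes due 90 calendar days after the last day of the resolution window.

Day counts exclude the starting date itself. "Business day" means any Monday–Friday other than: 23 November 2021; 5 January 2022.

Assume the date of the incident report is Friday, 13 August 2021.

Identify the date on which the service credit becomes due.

From Friday, 13 August 2021, 20 business days (Aug 16, Aug 17, Aug 18, Aug 19, …, Sep 8, Sep 9, Sep 10, skipping weekends) brings us to Friday, 10 September 2021, which is the last day of the resolution window.
Adding 90 calendar days to 10 September 2021 gives 9 December 2021, which is the date on which the service credit becomes due.

9 December 2021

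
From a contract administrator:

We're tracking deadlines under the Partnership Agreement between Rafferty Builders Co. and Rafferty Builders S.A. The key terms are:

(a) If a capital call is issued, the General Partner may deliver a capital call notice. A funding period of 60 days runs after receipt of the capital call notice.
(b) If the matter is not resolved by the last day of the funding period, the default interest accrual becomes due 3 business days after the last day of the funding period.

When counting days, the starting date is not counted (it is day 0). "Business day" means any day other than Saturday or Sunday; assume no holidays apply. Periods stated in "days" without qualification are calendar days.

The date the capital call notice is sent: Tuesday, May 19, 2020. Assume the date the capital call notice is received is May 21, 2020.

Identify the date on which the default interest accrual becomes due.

July 23, 2020

Adding 60 calendar days to May 21, 2020 gives July 20, 2020, which is the last day of the funding period.
From Monday, July 20, 2020, 3 business days (Jul 21, Jul 22, Jul 23, skipping weekends) brings us to Thursday, July 23, 2020, which is the date on which the default interest accrual becomes due.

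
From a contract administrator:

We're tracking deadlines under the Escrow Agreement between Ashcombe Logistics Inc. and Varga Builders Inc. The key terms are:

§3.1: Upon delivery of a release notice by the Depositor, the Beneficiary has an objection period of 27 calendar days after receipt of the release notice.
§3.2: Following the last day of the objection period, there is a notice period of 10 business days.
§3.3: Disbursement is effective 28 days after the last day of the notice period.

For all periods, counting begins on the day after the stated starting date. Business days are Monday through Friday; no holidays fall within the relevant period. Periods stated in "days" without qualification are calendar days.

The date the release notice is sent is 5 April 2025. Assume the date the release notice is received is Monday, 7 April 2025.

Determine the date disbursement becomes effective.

13 June 2025

The last day of the objection period: 27 calendar days after 7 April 2025 is 4 May 2025.
The last day of the notice period: counting 10 business days from Sunday, 4 May 2025 (May 5, May 6, May 7, May 8, May 9, May 12, May 13, May 14, May 15, May 16, skipping weekends) reaches Friday, 16 May 2025.
The date disbursement becomes effective: 16 May 2025 + 28 days = 13 June 2025.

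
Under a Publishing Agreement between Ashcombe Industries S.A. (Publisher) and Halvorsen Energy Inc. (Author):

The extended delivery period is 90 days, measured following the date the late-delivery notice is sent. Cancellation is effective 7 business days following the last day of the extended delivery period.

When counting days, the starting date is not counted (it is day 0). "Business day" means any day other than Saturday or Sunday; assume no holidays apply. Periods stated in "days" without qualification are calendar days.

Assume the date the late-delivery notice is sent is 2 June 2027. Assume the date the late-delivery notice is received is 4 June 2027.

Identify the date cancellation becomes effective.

The last day of the extended delivery period: 90 calendar days after 2 June 2027 is 31 August 2027.
The date cancellation becomes effective: 7 business days after Tuesday, 31 August 2027, skipping weekends — Sep 1, Sep 2, Sep 3, Sep 6, Sep 7, Sep 8, Sep 9 — lands on Thursday, 9 September 2027.

9 September 2027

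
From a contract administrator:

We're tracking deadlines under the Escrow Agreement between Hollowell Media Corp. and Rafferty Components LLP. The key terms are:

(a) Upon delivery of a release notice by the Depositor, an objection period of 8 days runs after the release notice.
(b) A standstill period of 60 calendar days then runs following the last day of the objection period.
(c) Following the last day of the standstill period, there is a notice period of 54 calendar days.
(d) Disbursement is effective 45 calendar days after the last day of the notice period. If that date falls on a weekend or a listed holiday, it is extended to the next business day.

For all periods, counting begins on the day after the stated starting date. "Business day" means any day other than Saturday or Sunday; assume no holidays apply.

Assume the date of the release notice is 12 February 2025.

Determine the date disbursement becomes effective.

The last day of the objection period: 12 February 2025 + 8 days = 20 February 2025.
The last day of the standstill period: 60 calendar days after 20 February 2025 is 21 April 2025.
The last day of the notice period: 21 April 2025 + 54 days = 14 June 2025.
Adding 45 calendar days to 14 June 2025 gives 29 July 2025, which is the date disbursement becomes effective. 29 July 2025 is a Tuesday, so no roll-forward applies.

29 July 2025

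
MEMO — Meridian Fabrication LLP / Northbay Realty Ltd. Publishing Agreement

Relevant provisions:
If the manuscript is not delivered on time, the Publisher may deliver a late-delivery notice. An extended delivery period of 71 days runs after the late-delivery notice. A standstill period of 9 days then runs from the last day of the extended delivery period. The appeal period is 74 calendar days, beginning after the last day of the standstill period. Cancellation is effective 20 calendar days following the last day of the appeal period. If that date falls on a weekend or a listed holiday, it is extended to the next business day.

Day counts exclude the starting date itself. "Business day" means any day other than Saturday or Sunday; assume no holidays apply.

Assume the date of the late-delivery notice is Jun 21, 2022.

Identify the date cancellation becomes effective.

Dec 12, 2022

The last day of the extended delivery period: Jun 21, 2022 + 71 days = Aug 31, 2022.
Adding 9 calendar days to Aug 31, 2022 gives Sep 9, 2022, which is the last day of the standstill period.
Adding 74 calendar days to Sep 9, 2022 gives Nov 22, 2022, which is the last day of the appeal period.
The date cancellation becomes effective: Nov 22, 2022 + 20 days = Dec 12, 2022. Dec 12, 2022 is a Monday, so no roll-forward applies.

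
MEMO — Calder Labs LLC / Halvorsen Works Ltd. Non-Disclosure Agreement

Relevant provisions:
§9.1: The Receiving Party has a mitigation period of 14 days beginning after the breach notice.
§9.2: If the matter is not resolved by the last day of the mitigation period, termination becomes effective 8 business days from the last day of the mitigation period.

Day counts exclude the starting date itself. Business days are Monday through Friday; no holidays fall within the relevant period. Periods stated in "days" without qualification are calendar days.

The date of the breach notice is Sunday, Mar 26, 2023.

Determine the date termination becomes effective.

Apr 19, 2023

The last day of the mitigation period: Mar 26, 2023 + 14 days = Apr 9, 2023.
The date termination becomes effective: counting 8 business days from Sunday, Apr 9, 2023 (Apr 10, Apr 11, Apr 12, Apr 13, Apr 14, Apr 17, Apr 18, Apr 19, skipping weekends) reaches Wednesday, Apr 19, 2023.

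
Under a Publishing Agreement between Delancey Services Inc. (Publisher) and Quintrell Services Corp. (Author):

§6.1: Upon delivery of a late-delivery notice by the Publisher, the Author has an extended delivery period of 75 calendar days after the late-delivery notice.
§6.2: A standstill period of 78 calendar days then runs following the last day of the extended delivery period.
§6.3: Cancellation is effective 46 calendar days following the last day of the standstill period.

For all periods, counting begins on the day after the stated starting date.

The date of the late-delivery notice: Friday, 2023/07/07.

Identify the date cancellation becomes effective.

Adding 75 calendar days to 2023/07/07 gives 2023/09/20, which is the last day of the extended delivery period.
The last day of the standstill period: 78 calendar days after 2023/09/20 is 2023/12/07.
Adding 46 calendar days to 2023/12/07 gives 2024/01/22, which is the date cancellation becomes effective.

2024/01/22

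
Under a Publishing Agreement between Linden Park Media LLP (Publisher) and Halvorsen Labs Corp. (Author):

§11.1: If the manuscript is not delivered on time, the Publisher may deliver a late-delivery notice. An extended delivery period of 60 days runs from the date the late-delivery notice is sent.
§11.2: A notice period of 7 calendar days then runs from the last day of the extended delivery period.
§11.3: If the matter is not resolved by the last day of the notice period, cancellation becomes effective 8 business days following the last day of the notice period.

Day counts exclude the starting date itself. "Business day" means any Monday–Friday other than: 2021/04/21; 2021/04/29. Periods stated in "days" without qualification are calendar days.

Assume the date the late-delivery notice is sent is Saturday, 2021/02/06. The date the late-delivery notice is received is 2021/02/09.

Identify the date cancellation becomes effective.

Adding 60 calendar days to 2021/02/06 gives 2021/04/07, which is the last day of the extended delivery period.
The last day of the notice period: 7 calendar days after 2021/04/07 is 2021/04/14.
From Wednesday, 2021/04/14, 8 business days (Apr 15, Apr 16, Apr 19, Apr 20, Apr 22, Apr 23, Apr 26, Apr 27, skipping weekends and the listed holiday on Apr 21) brings us to Tuesday, 2021/04/27, which is the date cancellation becomes effective.

2021/04/27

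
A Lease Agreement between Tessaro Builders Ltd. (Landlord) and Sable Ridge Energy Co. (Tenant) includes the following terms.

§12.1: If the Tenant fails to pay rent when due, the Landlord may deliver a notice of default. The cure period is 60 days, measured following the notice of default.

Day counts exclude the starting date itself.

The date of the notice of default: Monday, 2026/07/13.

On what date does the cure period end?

2026/09/11

The last day of the cure period: 60 calendar days after 2026/07/13 is 2026/09/11.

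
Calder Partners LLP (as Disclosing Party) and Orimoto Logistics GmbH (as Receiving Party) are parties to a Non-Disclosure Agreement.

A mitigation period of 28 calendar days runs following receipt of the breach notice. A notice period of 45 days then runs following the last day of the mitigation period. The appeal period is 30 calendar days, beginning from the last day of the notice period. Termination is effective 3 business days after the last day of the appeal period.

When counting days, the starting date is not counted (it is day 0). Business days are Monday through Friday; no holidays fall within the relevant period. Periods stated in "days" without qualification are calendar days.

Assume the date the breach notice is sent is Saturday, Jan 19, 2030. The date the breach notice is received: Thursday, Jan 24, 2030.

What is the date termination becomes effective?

May 10, 2030

Adding 28 calendar days to Jan 24, 2030 gives Feb 21, 2030, which is the last day of the mitigation period.
The last day of the notice period: 45 calendar days after Feb 21, 2030 is Apr 7, 2030.
The last day of the appeal period: Apr 7, 2030 + 30 days = May 7, 2030.
The date termination becomes effective: counting 3 business days from Tuesday, May 7, 2030 (May 8, May 9, May 10, skipping weekends) reaches Friday, May 10, 2030.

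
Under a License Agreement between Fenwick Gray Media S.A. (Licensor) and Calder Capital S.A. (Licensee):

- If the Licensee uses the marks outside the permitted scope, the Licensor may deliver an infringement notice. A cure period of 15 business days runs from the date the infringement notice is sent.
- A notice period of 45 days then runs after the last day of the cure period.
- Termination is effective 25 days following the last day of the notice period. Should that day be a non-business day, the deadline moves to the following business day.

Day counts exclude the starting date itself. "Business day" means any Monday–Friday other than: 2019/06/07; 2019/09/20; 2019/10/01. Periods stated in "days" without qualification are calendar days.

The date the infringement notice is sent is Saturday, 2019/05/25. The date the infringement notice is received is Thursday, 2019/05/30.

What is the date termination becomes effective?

2019/08/26

The last day of the cure period: counting 15 business days from Saturday, 2019/05/25 (May 27, May 28, May 29, May 30, …, Jun 13, Jun 14, Jun 17, skipping weekends and the listed holiday on Jun 7) reaches Monday, 2019/06/17.
The last day of the notice period: 45 calendar days after 2019/06/17 is 2019/08/01.
Adding 25 calendar days to 2019/08/01 gives 2019/08/26, which is the date termination becomes effective. 2019/08/26 is a Monday and is not a listed holiday, so no roll-forward applies.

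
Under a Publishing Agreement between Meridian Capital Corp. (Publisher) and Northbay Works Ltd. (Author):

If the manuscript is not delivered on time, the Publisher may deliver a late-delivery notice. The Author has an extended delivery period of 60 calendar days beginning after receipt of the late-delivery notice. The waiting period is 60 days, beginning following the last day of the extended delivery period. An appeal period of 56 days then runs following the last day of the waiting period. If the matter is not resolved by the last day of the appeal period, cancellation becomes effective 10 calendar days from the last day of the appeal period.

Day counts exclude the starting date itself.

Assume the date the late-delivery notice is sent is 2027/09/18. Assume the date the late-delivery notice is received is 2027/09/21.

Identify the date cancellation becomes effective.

Adding 60 calendar days to 2027/09/21 gives 2027/11/20, which is the last day of the extended delivery period.
The last day of the waiting period: 60 calendar days after 2027/11/20 is 2028/01/19.
The last day of the appeal period: 2028/01/19 + 56 days = 2028/03/15.
The date cancellation becomes effective: 10 calendar days after 2028/03/15 is 2028/03/25.

2028/03/25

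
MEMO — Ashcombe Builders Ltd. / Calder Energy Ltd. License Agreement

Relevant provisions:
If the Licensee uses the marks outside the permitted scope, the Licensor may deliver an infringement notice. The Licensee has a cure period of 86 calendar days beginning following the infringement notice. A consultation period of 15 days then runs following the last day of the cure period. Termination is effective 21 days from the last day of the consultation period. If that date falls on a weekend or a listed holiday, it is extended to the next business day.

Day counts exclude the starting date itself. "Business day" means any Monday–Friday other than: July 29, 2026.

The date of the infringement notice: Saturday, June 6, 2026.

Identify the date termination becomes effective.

October 6, 2026

Adding 86 calendar days to June 6, 2026 gives August 31, 2026, which is the last day of the cure period.
The last day of the consultation period: August 31, 2026 + 15 days = September 15, 2026.
The date termination becomes effective: 21 calendar days after September 15, 2026 is October 6, 2026. October 6, 2026 is a Tuesday and is not a listed holiday, so no roll-forward applies.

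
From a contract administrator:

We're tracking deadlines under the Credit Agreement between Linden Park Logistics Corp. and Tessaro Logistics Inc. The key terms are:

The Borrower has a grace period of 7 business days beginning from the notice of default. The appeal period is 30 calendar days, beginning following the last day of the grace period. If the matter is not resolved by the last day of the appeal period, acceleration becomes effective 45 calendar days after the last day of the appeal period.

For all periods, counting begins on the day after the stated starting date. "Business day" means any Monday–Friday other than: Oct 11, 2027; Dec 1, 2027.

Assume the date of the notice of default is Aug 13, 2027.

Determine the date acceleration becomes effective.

Nov 7, 2027

From Friday, Aug 13, 2027, 7 business days (Aug 16, Aug 17, Aug 18, Aug 19, Aug 20, Aug 23, Aug 24, skipping weekends) brings us to Tuesday, Aug 24, 2027, which is the last day of the grace period.
The last day of the appeal period: Aug 24, 2027 + 30 days = Sep 23, 2027.
The date acceleration becomes effective: Sep 23, 2027 + 45 days = Nov 7, 2027.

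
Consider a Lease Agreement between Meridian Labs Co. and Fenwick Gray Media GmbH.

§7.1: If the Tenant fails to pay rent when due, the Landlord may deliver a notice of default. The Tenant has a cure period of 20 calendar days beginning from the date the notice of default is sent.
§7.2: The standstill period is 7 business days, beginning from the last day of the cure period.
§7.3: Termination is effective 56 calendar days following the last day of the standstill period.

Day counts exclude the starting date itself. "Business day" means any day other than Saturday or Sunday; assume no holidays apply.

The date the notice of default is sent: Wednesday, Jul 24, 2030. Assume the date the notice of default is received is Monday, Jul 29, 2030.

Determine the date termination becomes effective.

Oct 17, 2030

Adding 20 calendar days to Jul 24, 2030 gives Aug 13, 2030, which is the last day of the cure period.
The last day of the standstill period: counting 7 business days from Tuesday, Aug 13, 2030 (Aug 14, Aug 15, Aug 16, Aug 19, Aug 20, Aug 21, Aug 22, skipping weekends) reaches Thursday, Aug 22, 2030.
The date termination becomes effective: 56 calendar days after Aug 22, 2030 is Oct 17, 2030.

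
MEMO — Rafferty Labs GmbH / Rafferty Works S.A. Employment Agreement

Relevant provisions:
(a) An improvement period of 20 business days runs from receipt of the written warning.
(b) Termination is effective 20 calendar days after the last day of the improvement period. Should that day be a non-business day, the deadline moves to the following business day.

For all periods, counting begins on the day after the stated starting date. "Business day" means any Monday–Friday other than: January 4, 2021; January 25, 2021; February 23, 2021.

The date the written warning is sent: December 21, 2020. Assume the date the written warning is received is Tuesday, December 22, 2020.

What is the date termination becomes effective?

The last day of the improvement period: counting 20 business days from Tuesday, December 22, 2020 (Dec 23, Dec 24, Dec 25, Dec 28, …, Jan 18, Jan 19, Jan 20, skipping weekends and the listed holiday on Jan 4) reaches Wednesday, January 20, 2021.
The date termination becomes effective: 20 calendar days after January 20, 2021 is February 9, 2021. February 9, 2021 is a Tuesday and is not a listed holiday, so no roll-forward applies.

February 9, 2021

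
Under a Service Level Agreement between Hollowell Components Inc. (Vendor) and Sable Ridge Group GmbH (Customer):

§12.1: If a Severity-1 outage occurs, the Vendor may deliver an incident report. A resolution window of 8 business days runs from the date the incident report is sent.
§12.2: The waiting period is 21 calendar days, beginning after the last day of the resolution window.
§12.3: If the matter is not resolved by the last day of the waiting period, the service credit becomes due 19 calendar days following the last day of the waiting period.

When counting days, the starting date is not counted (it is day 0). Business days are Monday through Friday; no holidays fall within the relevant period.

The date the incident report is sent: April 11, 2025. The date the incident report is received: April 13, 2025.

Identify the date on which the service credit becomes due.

From Friday, April 11, 2025, 8 business days (Apr 14, Apr 15, Apr 16, Apr 17, Apr 18, Apr 21, Apr 22, Apr 23, skipping weekends) brings us to Wednesday, April 23, 2025, which is the last day of the resolution window.
Adding 21 calendar days to April 23, 2025 gives May 14, 2025, which is the last day of the waiting period.
The date on which the service credit becomes due: 19 calendar days after May 14, 2025 is June 2, 2025.

June 2, 2025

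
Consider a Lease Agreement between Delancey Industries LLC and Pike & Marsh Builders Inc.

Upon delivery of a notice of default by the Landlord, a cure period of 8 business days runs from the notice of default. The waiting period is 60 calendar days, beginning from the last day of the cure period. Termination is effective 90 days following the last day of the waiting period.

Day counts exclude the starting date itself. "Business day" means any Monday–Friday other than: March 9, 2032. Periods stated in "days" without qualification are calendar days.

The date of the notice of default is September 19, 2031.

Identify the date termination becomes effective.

February 28, 2032

From Friday, September 19, 2031, 8 business days (Sep 22, Sep 23, Sep 24, Sep 25, Sep 26, Sep 29, Sep 30, Oct 1, skipping weekends) brings us to Wednesday, October 1, 2031, which is the last day of the cure period.
Adding 60 calendar days to October 1, 2031 gives November 30, 2031, which is the last day of the waiting period.
The date termination becomes effective: November 30, 2031 + 90 days = February 28, 2032.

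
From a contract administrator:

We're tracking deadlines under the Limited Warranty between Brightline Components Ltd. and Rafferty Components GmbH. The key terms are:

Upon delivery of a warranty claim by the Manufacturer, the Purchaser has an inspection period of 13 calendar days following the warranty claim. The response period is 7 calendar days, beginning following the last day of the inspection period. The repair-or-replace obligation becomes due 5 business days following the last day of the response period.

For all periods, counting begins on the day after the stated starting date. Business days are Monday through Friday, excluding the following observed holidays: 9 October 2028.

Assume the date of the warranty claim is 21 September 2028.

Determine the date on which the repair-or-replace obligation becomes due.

The last day of the inspection period: 13 calendar days after 21 September 2028 is 4 October 2028.
The last day of the response period: 4 October 2028 + 7 days = 11 October 2028.
From Wednesday, 11 October 2028, 5 business days (Oct 12, Oct 13, Oct 16, Oct 17, Oct 18, skipping weekends) brings us to Wednesday, 18 October 2028, which is the date on which the repair-or-replace obligation becomes due.

18 October 2028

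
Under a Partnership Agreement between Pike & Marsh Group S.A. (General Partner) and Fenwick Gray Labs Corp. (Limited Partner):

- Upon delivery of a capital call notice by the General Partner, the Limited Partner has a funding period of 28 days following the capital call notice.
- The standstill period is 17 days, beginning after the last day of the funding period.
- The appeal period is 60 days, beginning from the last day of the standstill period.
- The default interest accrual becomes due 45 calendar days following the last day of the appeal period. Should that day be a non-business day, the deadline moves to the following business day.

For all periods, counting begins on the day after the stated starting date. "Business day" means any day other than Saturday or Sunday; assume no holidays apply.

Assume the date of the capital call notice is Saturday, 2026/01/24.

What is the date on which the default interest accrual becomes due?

2026/06/23

Adding 28 calendar days to 2026/01/24 gives 2026/02/21, which is the last day of the funding period.
The last day of the standstill period: 17 calendar days after 2026/02/21 is 2026/03/10.
The last day of the appeal period: 2026/03/10 + 60 days = 2026/05/09.
Adding 45 calendar days to 2026/05/09 gives 2026/06/23, which is the date on which the default interest accrual becomes due. 2026/06/23 is a Tuesday, so no roll-forward applies.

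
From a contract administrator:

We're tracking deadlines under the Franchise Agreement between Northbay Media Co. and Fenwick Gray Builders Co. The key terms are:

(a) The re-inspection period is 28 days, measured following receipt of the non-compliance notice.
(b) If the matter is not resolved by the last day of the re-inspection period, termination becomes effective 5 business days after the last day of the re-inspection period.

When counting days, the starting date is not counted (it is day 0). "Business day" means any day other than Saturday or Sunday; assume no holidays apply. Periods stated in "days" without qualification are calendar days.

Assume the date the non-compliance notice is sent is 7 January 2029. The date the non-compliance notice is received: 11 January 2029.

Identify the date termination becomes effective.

15 February 2029

Adding 28 calendar days to 11 January 2029 gives 8 February 2029, which is the last day of the re-inspection period.
The date termination becomes effective: counting 5 business days from Thursday, 8 February 2029 (Feb 9, Feb 12, Feb 13, Feb 14, Feb 15, skipping weekends) reaches Thursday, 15 February 2029.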